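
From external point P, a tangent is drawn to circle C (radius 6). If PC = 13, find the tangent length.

tangent = √(d² - r²) = √(13² - 6²) = √(169 - 36) = √133 = sqrt(133)

sqrt(133)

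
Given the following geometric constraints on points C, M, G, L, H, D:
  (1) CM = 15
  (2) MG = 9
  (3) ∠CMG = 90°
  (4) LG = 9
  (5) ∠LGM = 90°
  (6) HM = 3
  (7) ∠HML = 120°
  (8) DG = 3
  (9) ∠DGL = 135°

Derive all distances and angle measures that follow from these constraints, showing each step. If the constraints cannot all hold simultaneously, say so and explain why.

The constraints are consistent.

Step 1: From CM = 15, MG = 9, and ∠CMG = 90°, by the law of cosines:
  CG² = CM² + MG² - 2·CM·MG·cos(90°) = 225 + 81 - 0 = 306
  CG = 3·√34

Step 2: From MG = 9, GL = 9, and ∠MGL = 90°, by the law of cosines:
  ML² = MG² + GL² - 2·MG·GL·cos(90°) = 81 + 81 - 0 = 162
  ML = 9·√2

Step 3: From LG = 9, GD = 3, and ∠LGD = 135°, by the law of cosines:
  LD² = LG² + GD² - 2·LG·GD·cos(135°) = 81 + 9 + 38.18 = 128.2
  LD ≈ 11.32

Step 4: From LM = 9·√2, MH = 3, and ∠LMH = 120°, by the law of cosines:
  LH² = LM² + MH² - 2·LM·MH·cos(120°) = 162 + 9 + 38.18 = 209.2
  LH ≈ 14.46

Step 5: From CG = 3·√34, CM = 15, GM = 9, by the inverse law of cosines:
  cos(∠GCM) = (CG² + CM² - GM²) / (2·CG·CM)
  ∠GCM = 30.96°

Step 6: From MG = 9, ML = 9·√2, GL = 9, by the inverse law of cosines:
  cos(∠GML) = (MG² + ML² - GL²) / (2·MG·ML)
  ∠GML = 45°

Step 7: From GC = 3·√34, GM = 9, CM = 15, by the inverse law of cosines:
  cos(∠CGM) = (GC² + GM² - CM²) / (2·GC·GM)
  ∠CGM = 59.04°

Step 8: From LD = 11.32, LG = 9, DG = 3, by the inverse law of cosines:
  cos(∠DLG) = (LD² + LG² - DG²) / (2·LD·LG)
  ∠DLG = 10.8°

Step 9: From LG = 9, LM = 9·√2, GM = 9, by the inverse law of cosines:
  cos(∠GLM) = (LG² + LM² - GM²) / (2·LG·LM)
  ∠GLM = 45°

Step 10: From DG = 3, DL = 11.32, GL = 9, by the inverse law of cosines:
  cos(∠GDL) = (DG² + DL² - GL²) / (2·DG·DL)
  ∠GDL = 34.2°

Step 11: From LH = 14.46, LM = 9·√2, HM = 3, by the inverse law of cosines:
  cos(∠HLM) = (LH² + LM² - HM²) / (2·LH·LM)
  ∠HLM = 10.35°

Step 12: From HL = 14.46, HM = 3, LM = 9·√2, by the inverse law of cosines:
  cos(∠LHM) = (HL² + HM² - LM²) / (2·HL·HM)
  ∠LHM = 49.65°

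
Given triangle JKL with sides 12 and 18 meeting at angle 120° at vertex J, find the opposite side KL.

When two sides and the included angle are known, the law of cosines gives the third side.
c^2 = a^2 + b^2 - 2ab cos(C) generalizes the Pythagorean theorem to non-right triangles.
Here: KL^2 = 144 + 324 - 432*(-1/2) = 684
KL = 6*sqrt(19)

6*sqrt(19)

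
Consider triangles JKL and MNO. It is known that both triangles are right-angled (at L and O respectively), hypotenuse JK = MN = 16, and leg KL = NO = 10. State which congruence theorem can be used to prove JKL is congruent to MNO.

The given information provides:
both triangles are right-angled (at L and O respectively), hypotenuse JK = MN = 16, and leg KL = NO = 10
This matches the HL congruence theorem.
The hypotenuse and one leg of two right triangles are equal (Hypotenuse-Leg).

HL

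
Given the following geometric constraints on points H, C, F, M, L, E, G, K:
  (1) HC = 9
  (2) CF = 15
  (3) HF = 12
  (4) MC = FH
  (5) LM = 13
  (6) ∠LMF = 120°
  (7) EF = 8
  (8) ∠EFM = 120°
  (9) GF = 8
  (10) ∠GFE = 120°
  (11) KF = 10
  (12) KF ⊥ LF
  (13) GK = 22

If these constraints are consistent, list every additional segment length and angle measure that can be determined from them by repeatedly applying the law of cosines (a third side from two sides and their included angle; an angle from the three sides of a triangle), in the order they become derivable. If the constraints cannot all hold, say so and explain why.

These constraints are not satisfiable: by the triangle inequality in triangle FGK, (9) GF = 8 and (11) KF = 10 force GK ≤ 8 + 10 = 18, but (13) says GK = 22. No planar figure meets all of them, so nothing further can be derived.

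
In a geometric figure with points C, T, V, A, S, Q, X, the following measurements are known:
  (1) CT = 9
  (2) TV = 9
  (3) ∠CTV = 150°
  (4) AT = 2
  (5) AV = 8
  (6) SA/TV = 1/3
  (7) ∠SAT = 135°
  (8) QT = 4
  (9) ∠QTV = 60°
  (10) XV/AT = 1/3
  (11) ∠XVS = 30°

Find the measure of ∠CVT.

Step 1: By the law of cosines on triangle VTC: VC² = 9² + 9² − 2·9·9·cos(150°) = 302.3, so VC ≈ 17.39.
Step 2: By the inverse law of cosines on triangle CVT: cos(∠CVT) = (17.39² + 9² − 9²) / (2·17.39·9) = 302.3/312.96 = 0.9659, so ∠CVT = 15°.

Therefore, the measure of angle ∠CVT = 15°.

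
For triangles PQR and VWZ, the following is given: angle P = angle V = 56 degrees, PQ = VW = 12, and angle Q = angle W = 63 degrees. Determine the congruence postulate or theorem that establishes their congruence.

Consider the given information: angle P = angle V = 56 degrees, PQ = VW = 12, and angle Q = angle W = 63 degrees
This is not SAS or HL: SAS requires two sides and the included angle between them. HL only applies to right triangles with matching hypotenuse and leg.
The correct criterion is ASA. Two pairs of corresponding angles and the included side are equal (Angle-Side-Angle).

ASA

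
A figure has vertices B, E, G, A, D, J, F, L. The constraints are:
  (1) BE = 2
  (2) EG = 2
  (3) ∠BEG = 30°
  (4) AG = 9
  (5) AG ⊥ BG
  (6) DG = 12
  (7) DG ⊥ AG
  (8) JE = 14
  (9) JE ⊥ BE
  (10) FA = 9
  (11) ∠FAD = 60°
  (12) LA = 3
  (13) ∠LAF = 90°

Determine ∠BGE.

Step 1: By the law of cosines on triangle GEB: GB² = 2² + 2² − 2·2·2·cos(30°) = 1.07, so GB ≈ 1.04.
Step 2: By the inverse law of cosines on triangle BGE: cos(∠BGE) = (1.04² + 2² − 2²) / (2·1.04·2) = 1.07/4.14 = 0.2588, so ∠BGE = 75°.

Therefore, the measure of angle ∠BGE = 75°.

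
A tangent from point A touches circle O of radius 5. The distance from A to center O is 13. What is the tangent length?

The tangent, radius, and line from the external point to the center form a right triangle.
The right angle is where the tangent meets the radius.
By the Pythagorean theorem: tangent² + 5² = 13²
tangent² = 169 - 25 = 144
tangent = 12

12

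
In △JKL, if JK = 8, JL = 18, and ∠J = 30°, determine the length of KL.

By the law of cosines: KL^2 = JK^2 + JL^2 - 2*JK*JL*cos(J)
KL^2 = 8^2 + 18^2 - 2*8*18*cos(30°)
KL^2 = 64 + 324 - 288*(sqrt(3)/2)
KL^2 = 388 - 144*sqrt(3)
KL = 2*sqrt(97 - 36*sqrt(3))

2*sqrt(97 - 36*sqrt(3))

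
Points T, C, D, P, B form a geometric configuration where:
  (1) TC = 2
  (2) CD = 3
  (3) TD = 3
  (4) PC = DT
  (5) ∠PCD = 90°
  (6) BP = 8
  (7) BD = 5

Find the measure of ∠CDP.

From the given relations: PC = DT = 3.
Step 1: By the law of cosines on triangle DCP: DP² = 3² + 3² − 2·3·3·cos(90°) = 18, so DP = 3·√2.
Step 2: By the inverse law of cosines on triangle CDP: cos(∠CDP) = (3² + (3·√2)² − 3²) / (2·3·3·√2) = 18/25.46 = 0.7071, so ∠CDP = 45°.

Therefore, the measure of angle ∠CDP = 45°.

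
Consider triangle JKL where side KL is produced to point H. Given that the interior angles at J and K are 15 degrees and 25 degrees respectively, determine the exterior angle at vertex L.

By the exterior angle theorem, an exterior angle of a triangle equals the sum of the two remote interior angles.
Exterior angle = angle J + angle K
Exterior angle = 15 + 25 = 40 degrees

40 degrees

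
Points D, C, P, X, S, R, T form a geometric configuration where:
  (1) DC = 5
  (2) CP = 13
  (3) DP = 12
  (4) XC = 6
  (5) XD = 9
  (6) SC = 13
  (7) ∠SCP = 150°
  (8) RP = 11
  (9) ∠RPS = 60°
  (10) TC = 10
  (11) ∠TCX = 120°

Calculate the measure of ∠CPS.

Step 1: By the law of cosines on triangle PCS: PS² = 13² + 13² − 2·13·13·cos(150°) = 630.72, so PS ≈ 25.11.
Step 2: By the inverse law of cosines on triangle CPS: cos(∠CPS) = (13² + 25.11² − 13²) / (2·13·25.11) = 630.72/652.97 = 0.9659, so ∠CPS = 15°.

Therefore, the measure of angle ∠CPS = 15°.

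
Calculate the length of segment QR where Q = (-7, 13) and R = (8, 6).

d = sqrt((15)^2 + (-7)^2) = sqrt(274)

sqrt(274)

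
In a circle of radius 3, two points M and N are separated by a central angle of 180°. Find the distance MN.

Chord length = 2r sin(θ/2)
= 2 × 3 × sin(180°/2)
= 2 × 3 × sin(90°)
= 6

6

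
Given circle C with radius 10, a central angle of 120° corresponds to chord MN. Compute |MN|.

Chord = 2(10) sin(60°) = 10*sqrt(3)

10*sqrt(3)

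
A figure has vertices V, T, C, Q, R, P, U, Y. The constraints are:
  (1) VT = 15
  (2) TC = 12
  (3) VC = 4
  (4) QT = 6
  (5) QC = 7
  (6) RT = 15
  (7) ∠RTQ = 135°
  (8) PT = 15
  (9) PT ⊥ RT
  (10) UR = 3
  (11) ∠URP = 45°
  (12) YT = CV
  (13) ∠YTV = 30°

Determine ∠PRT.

Step 1: By the law of cosines on triangle RTP: RP² = 15² + 15² − 2·15·15·cos(90°) = 450, so RP = 15·√2.
Step 2: By the inverse law of cosines on triangle PRT: cos(∠PRT) = ((15·√2)² + 15² − 15²) / (2·15·√2·15) = 450/636.4 = 0.7071, so ∠PRT = 45°.

Therefore, the measure of angle ∠PRT = 45°.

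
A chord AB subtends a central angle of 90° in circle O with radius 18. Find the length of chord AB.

Drop a perpendicular from the center to the chord, bisecting both the chord and the central angle.
Each half-chord = r sin(θ/2) = 18 sin(45°).
The full chord = 2 × 18 × sin(45°) = 18*sqrt(2).

18*sqrt(2)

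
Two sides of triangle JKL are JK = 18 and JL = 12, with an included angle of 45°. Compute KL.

Law of cosines: KL^2 = 18^2 + 12^2 - 2(18)(12)cos(45°) = 468 - 216*sqrt(2), so KL = 6*sqrt(13 - 6*sqrt(2)).

6*sqrt(13 - 6*sqrt(2))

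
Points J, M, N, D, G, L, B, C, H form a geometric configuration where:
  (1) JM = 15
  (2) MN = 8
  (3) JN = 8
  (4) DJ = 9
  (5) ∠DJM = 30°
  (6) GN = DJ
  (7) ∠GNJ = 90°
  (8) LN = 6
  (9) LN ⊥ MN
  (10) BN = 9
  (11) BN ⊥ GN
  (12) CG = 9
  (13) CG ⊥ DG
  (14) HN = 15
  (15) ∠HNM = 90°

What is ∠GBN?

From the given relations: GN = DJ = 9.
Step 1: By the law of cosines on triangle BNG: BG² = 9² + 9² − 2·9·9·cos(90°) = 162, so BG = 9·√2.
Step 2: By the inverse law of cosines on triangle GBN: cos(∠GBN) = ((9·√2)² + 9² − 9²) / (2·9·√2·9) = 162/229.1 = 0.7071, so ∠GBN = 45°.

Therefore, the measure of angle ∠GBN = 45°.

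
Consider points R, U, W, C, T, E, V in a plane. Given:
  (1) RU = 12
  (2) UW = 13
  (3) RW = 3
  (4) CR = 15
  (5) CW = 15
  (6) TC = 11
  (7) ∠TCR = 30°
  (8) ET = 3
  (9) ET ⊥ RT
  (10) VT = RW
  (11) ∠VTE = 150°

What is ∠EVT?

From the given relations: VT = RW = 3.
Step 1: By the law of cosines on triangle VTE: VE² = 3² + 3² − 2·3·3·cos(150°) = 33.59, so VE ≈ 5.8.
Step 2: By the inverse law of cosines on triangle EVT: cos(∠EVT) = (5.8² + 3² − 3²) / (2·5.8·3) = 33.59/34.77 = 0.9659, so ∠EVT = 15°.

Therefore, the measure of angle ∠EVT = 15°.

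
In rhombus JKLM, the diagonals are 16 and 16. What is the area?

The diagonals of a rhombus divide it into four right triangles.
Each triangle has legs 16/ 2 = 8 and 16/2 = 8, so each has area (1/2)*8*8 = 32.
Four such triangles give total area = (d1 * d2) / 2 = 128.

128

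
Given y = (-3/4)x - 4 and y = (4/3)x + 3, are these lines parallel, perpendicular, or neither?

Slope of line 1: m1 = -3/4
Slope of line 2: m2 = 4/3
Two lines are perpendicular when the product of their slopes is -1 (negative reciprocals).
m1 * m2 = (-3/4) * (4/3) = -1, confirming perpendicularity.

Perpendicular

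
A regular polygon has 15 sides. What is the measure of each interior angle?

Each interior angle of a regular n-gon is (n - 2) * 180 / n.
For n = 15: (15 - 2) * 180 / 15 = 2340/15 = 156 degrees.

156 degrees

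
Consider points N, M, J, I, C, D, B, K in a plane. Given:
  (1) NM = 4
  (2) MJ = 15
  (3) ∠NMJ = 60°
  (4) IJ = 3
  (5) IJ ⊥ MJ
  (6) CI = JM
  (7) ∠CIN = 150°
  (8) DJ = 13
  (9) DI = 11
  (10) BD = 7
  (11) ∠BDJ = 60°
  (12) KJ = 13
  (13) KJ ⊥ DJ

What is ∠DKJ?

Step 1: By the law of cosines on triangle KJD: KD² = 13² + 13² − 2·13·13·cos(90°) = 338, so KD = 13·√2.
Step 2: By the inverse law of cosines on triangle DKJ: cos(∠DKJ) = ((13·√2)² + 13² − 13²) / (2·13·√2·13) = 338/478 = 0.7071, so ∠DKJ = 45°.

Therefore, the measure of angle ∠DKJ = 45°.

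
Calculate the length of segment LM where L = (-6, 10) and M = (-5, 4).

d = sqrt((1)^2 + (-6)^2) = sqrt(37)

sqrt(37)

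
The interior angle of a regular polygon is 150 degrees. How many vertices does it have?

The exterior angle is the supplement of the interior angle: 180 - 150 = 30 degrees.
Since the exterior angles of any convex polygon sum to 360 degrees, the number of sides is 360 / 30 = 12.

12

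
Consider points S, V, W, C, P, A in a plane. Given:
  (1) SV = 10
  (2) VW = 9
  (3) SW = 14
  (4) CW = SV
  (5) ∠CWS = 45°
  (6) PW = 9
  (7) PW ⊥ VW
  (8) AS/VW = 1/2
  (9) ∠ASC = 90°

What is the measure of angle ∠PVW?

Step 1: By the law of cosines on triangle VWP: VP² = 9² + 9² − 2·9·9·cos(90°) = 162, so VP = 9·√2.
Step 2: By the inverse law of cosines on triangle PVW: cos(∠PVW) = ((9·√2)² + 9² − 9²) / (2·9·√2·9) = 162/229.1 = 0.7071, so ∠PVW = 45°.

Therefore, the measure of angle ∠PVW = 45°.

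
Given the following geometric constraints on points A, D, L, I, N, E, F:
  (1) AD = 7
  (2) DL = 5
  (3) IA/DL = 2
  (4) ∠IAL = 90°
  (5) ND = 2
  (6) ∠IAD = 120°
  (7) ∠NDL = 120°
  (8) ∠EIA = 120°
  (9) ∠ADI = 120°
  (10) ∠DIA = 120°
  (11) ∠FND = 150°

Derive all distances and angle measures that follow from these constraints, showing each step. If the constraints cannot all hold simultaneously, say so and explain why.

These constraints are not satisfiable: (6), (9) and (10) are the three interior angles of triangle IAD, which must sum to 180°, but 120° + 120° + 120° = 360°. No planar figure meets all of them, so nothing further can be derived.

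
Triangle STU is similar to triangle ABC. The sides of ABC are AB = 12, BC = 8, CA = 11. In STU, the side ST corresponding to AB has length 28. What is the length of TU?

Since the triangles are similar, the ratio of corresponding sides is constant.
Scale factor k = ST / AB = 28 / 12 = 7/3
TU = k * BC = 7/3 * 8 = 56/3

56/3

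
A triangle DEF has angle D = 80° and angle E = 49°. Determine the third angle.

By the triangle angle sum property, the three interior angles of any triangle add up to 180°.
We know angle D = 80° and angle E = 49°, so their sum is 129°.
Therefore angle F = 180° - 129° = 51°.

51 degrees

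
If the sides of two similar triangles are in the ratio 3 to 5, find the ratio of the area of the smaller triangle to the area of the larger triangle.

Area scales with the square of linear dimensions. If every length is multiplied by 3/5, then the area is multiplied by (3/5)^2 = 9/25.
The area ratio is 9:25.

9:25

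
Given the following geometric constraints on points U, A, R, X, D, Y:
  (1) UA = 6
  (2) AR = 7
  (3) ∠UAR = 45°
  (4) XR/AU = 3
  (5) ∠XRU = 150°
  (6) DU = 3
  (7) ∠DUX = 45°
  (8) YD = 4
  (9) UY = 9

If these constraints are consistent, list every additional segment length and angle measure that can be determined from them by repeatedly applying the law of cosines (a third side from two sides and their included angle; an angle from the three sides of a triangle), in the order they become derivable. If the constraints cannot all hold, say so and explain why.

These constraints are not satisfiable: by the triangle inequality in triangle DUY, (6) DU = 3 and (8) YD = 4 force UY ≤ 3 + 4 = 7, but (9) says UY = 9. No planar figure meets all of them, so nothing further can be derived.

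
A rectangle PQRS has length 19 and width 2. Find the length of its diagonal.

A rectangle's diagonal splits it into two right triangles, with the diagonal as the hypotenuse.
By the Pythagorean theorem, d^2 = 19^2 + 2^2 = 365.
Therefore d = sqrt(365).

sqrt(365)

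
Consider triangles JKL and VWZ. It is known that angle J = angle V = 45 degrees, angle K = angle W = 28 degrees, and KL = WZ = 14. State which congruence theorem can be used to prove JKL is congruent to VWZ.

Consider the given information: angle J = angle V = 45 degrees, angle K = angle W = 28 degrees, and KL = WZ = 14
This is not SSS or HL: SSS requires all three pairs of sides, but we don't have that. HL only applies to right triangles with matching hypotenuse and leg.
The correct criterion is AAS. Two pairs of corresponding angles and a non-included side are equal (Angle-Angle-Side).

AAS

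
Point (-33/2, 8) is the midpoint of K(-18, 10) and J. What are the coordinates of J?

Using the midpoint formula: M = ((x1 + x2)/2, (y1 + y2)/2)
We know M = (-33/2, 8) and K = (-18, 10)
For x: -33/2 = (-18 + x2)/2, so x2 = 2*-33/2 - -18 = -15
For y: 8 = (10 + y2)/2, so y2 = 2*8 - 10 = 6
J = (-15, 6)

(-15, 6)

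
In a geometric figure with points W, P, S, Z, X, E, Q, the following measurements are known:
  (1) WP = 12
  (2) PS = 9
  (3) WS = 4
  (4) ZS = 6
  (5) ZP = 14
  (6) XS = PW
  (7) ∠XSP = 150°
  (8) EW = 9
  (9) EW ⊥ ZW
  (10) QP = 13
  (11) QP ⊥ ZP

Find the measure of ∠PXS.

From the given relations: XS = PW = 12.
Step 1: By the law of cosines on triangle XSP: XP² = 12² + 9² − 2·12·9·cos(150°) = 412.06, so XP ≈ 20.3.
Step 2: By the inverse law of cosines on triangle PXS: cos(∠PXS) = (20.3² + 12² − 9²) / (2·20.3·12) = 475.06/487.18 = 0.9751, so ∠PXS = 12.81°.

Therefore, the measure of angle ∠PXS = 12.81°.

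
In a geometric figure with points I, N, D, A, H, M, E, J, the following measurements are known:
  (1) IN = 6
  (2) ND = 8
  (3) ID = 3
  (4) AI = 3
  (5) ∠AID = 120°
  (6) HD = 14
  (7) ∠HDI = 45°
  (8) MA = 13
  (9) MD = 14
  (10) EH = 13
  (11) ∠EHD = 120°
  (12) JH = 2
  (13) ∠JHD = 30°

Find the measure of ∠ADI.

Step 1: By the law of cosines on triangle DIA: DA² = 3² + 3² − 2·3·3·cos(120°) = 27, so DA = 3·√3.
Step 2: By the inverse law of cosines on triangle ADI: cos(∠ADI) = ((3·√3)² + 3² − 3²) / (2·3·√3·3) = 27/31.18 = 0.866, so ∠ADI = 30°.

Therefore, the measure of angle ∠ADI = 30°.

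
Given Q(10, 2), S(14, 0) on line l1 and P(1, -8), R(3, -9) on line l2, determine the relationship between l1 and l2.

Slope of line 1: m1 = (0 - 2)/(14 - 10) = -2/4 = -1/2
Slope of line 2: m2 = (-9 - -8)/(3 - 1) = -1/2 = -1/2
Since m1 = m2 = -1/2, the lines are parallel.

Parallel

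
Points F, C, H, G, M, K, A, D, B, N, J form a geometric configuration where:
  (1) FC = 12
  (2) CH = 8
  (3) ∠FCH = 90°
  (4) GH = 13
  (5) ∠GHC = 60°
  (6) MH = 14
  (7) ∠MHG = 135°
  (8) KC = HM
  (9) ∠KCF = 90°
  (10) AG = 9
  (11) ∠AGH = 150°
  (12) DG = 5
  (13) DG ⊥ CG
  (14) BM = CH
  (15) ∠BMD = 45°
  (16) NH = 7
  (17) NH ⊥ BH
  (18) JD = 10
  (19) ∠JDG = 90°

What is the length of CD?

Step 1: By the law of cosines on triangle CHG: CG² = 8² + 13² − 2·8·13·cos(60°) = 129, so CG = √129.
Step 2: By the law of cosines on triangle CGD: CD² = √129² + 5² − 2·√129·5·cos(90°) = 154, so CD = √154.

Therefore, the length of CD = √154.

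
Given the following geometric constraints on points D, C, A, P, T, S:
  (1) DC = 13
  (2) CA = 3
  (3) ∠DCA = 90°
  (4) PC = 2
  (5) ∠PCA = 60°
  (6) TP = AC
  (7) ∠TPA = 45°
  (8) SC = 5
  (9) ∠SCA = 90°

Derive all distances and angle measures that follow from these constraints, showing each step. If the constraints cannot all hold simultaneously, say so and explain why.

The constraints are consistent.

From the given relations:
  TP = AC = 3

Step 1: From DC = 13, CA = 3, and ∠DCA = 90°, by the law of cosines:
  DA² = DC² + CA² - 2·DC·CA·cos(90°) = 169 + 9 - 0 = 178
  DA = √178

Step 2: From AC = 3, CP = 2, and ∠ACP = 60°, by the law of cosines:
  AP² = AC² + CP² - 2·AC·CP·cos(60°) = 9 + 4 - 6 = 7
  AP = √7

Step 3: From AC = 3, CS = 5, and ∠ACS = 90°, by the law of cosines:
  AS² = AC² + CS² - 2·AC·CS·cos(90°) = 9 + 25 - 0 = 34
  AS = √34

Step 4: From AP = √7, PT = 3, and ∠APT = 45°, by the law of cosines:
  AT² = AP² + PT² - 2·AP·PT·cos(45°) = 7 + 9 - 11.22 = 4.775
  AT ≈ 2.19

Step 5: From DA = √178, DC = 13, AC = 3, by the inverse law of cosines:
  cos(∠ADC) = (DA² + DC² - AC²) / (2·DA·DC)
  ∠ADC = 12.99°

Step 6: From AC = 3, AD = √178, CD = 13, by the inverse law of cosines:
  cos(∠CAD) = (AC² + AD² - CD²) / (2·AC·AD)
  ∠CAD = 77.01°

Step 7: From AC = 3, AP = √7, CP = 2, by the inverse law of cosines:
  cos(∠CAP) = (AC² + AP² - CP²) / (2·AC·AP)
  ∠CAP = 40.89°

Step 8: From AC = 3, AS = √34, CS = 5, by the inverse law of cosines:
  cos(∠CAS) = (AC² + AS² - CS²) / (2·AC·AS)
  ∠CAS = 59.04°

Step 9: From PA = √7, PC = 2, AC = 3, by the inverse law of cosines:
  cos(∠APC) = (PA² + PC² - AC²) / (2·PA·PC)
  ∠APC = 79.11°

Step 10: From SA = √34, SC = 5, AC = 3, by the inverse law of cosines:
  cos(∠ASC) = (SA² + SC² - AC²) / (2·SA·SC)
  ∠ASC = 30.96°

Step 11: From AP = √7, AT = 2.19, PT = 3, by the inverse law of cosines:
  cos(∠PAT) = (AP² + AT² - PT²) / (2·AP·AT)
  ∠PAT = 76.11°

Step 12: From TA = 2.19, TP = 3, AP = √7, by the inverse law of cosines:
  cos(∠ATP) = (TA² + TP² - AP²) / (2·TA·TP)
  ∠ATP = 58.89°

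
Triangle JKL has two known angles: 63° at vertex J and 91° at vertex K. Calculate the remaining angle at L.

angle L = 180 - 63 - 91 = 26 degrees.

26 degrees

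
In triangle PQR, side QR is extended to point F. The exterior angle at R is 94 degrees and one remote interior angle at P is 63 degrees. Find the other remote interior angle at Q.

angle Q = 94 - 63 = 31 degrees (exterior angle theorem).

31 degrees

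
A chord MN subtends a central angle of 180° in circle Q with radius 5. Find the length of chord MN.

Chord = 2(5) sin(90°) = 10

10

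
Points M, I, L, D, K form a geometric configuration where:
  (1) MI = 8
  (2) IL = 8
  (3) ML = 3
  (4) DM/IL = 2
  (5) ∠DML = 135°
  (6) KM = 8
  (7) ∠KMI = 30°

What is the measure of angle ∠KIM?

Step 1: By the law of cosines on triangle IMK: IK² = 8² + 8² − 2·8·8·cos(30°) = 17.15, so IK ≈ 4.14.
Step 2: By the inverse law of cosines on triangle KIM: cos(∠KIM) = (4.14² + 8² − 8²) / (2·4.14·8) = 17.15/66.26 = 0.2588, so ∠KIM = 75°.

Therefore, the measure of angle ∠KIM = 75°.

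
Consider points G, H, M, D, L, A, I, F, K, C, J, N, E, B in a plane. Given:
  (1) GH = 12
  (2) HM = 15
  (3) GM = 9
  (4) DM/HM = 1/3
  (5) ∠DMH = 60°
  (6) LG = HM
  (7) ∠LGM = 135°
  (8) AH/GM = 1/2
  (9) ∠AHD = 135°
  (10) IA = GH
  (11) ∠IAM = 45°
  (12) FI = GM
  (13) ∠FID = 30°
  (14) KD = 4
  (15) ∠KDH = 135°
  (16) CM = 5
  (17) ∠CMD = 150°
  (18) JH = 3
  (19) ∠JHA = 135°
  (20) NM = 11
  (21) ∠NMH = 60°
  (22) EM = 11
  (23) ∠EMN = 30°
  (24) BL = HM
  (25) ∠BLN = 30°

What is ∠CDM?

From the given relations: DM = 1/3·HM = 1/3·15 = 5.
Step 1: By the law of cosines on triangle DMC: DC² = 5² + 5² − 2·5·5·cos(150°) = 93.3, so DC ≈ 9.66.
Step 2: By the inverse law of cosines on triangle CDM: cos(∠CDM) = (9.66² + 5² − 5²) / (2·9.66·5) = 93.3/96.59 = 0.9659, so ∠CDM = 15°.

Therefore, the measure of angle ∠CDM = 15°.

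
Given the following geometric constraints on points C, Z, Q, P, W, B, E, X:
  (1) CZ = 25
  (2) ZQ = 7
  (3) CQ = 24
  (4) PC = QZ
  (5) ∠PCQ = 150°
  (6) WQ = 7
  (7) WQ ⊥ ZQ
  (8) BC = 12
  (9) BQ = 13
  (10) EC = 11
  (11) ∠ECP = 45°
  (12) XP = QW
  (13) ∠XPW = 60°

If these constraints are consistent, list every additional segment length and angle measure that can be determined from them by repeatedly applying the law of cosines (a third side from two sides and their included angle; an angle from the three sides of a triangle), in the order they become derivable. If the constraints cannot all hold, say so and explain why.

The constraints are consistent. Derivable facts, in order:
After 1 step:
- PE ≈ 7.82
- QP ≈ 30.27
- ZW = 7·√2
- ∠BCQ = 16.94°
- ∠BQC = 15.6°
- ∠CBQ = 147.45°
- ∠CQZ = 90°
- ∠CZQ = 73.74°
- ∠QCZ = 16.26°
After 2 steps:
- ∠CEP = 39.29°
- ∠CPE = 95.71°
- ∠CPQ = 23.36°
- ∠CQP = 6.64°
- ∠QWZ = 45°
- ∠QZW = 45°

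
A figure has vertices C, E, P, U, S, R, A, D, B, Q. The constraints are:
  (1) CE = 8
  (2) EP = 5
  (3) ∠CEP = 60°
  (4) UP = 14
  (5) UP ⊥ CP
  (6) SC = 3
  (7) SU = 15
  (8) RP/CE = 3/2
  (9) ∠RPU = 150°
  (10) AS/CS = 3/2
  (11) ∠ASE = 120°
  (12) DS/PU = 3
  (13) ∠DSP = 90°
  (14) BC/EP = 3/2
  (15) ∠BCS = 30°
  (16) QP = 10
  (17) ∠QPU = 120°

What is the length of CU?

Step 1: By the law of cosines on triangle CEP: CP² = 8² + 5² − 2·8·5·cos(60°) = 49, so CP = 7.
Step 2: By the law of cosines on triangle CPU: CU² = 7² + 14² − 2·7·14·cos(90°) = 245, so CU = 7·√5.

Therefore, the length of CU = 7·√5.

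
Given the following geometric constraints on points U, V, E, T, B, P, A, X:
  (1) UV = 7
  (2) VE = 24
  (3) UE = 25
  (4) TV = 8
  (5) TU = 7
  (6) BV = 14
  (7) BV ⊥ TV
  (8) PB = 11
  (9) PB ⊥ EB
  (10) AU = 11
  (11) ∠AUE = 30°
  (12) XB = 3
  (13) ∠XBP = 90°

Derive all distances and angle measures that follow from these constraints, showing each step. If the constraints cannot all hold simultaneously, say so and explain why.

The constraints are consistent.

Step 1: From EU = 25, UA = 11, and ∠EUA = 30°, by the law of cosines:
  EA² = EU² + UA² - 2·EU·UA·cos(30°) = 625 + 121 - 476.3 = 269.7
  EA ≈ 16.42

Step 2: From TV = 8, VB = 14, and ∠TVB = 90°, by the law of cosines:
  TB² = TV² + VB² - 2·TV·VB·cos(90°) = 64 + 196 - 0 = 260
  TB = 2·√65

Step 3: From PB = 11, BX = 3, and ∠PBX = 90°, by the law of cosines:
  PX² = PB² + BX² - 2·PB·BX·cos(90°) = 121 + 9 - 0 = 130
  PX = √130

Step 4: From UE = 25, UV = 7, EV = 24, by the inverse law of cosines:
  cos(∠EUV) = (UE² + UV² - EV²) / (2·UE·UV)
  ∠EUV = 73.74°

Step 5: From UT = 7, UV = 7, TV = 8, by the inverse law of cosines:
  cos(∠TUV) = (UT² + UV² - TV²) / (2·UT·UV)
  ∠TUV = 69.7°

Step 6: From VE = 24, VU = 7, EU = 25, by the inverse law of cosines:
  cos(∠EVU) = (VE² + VU² - EU²) / (2·VE·VU)
  ∠EVU = 90°

Step 7: From VT = 8, VU = 7, TU = 7, by the inverse law of cosines:
  cos(∠TVU) = (VT² + VU² - TU²) / (2·VT·VU)
  ∠TVU = 55.15°

Step 8: From EU = 25, EV = 24, UV = 7, by the inverse law of cosines:
  cos(∠UEV) = (EU² + EV² - UV²) / (2·EU·EV)
  ∠UEV = 16.26°

Step 9: From TU = 7, TV = 8, UV = 7, by the inverse law of cosines:
  cos(∠UTV) = (TU² + TV² - UV²) / (2·TU·TV)
  ∠UTV = 55.15°

Step 10: From EA = 16.42, EU = 25, AU = 11, by the inverse law of cosines:
  cos(∠AEU) = (EA² + EU² - AU²) / (2·EA·EU)
  ∠AEU = 19.57°

Step 11: From TB = 2·√65, TV = 8, BV = 14, by the inverse law of cosines:
  cos(∠BTV) = (TB² + TV² - BV²) / (2·TB·TV)
  ∠BTV = 60.26°

Step 12: From BT = 2·√65, BV = 14, TV = 8, by the inverse law of cosines:
  cos(∠TBV) = (BT² + BV² - TV²) / (2·BT·BV)
  ∠TBV = 29.74°

Step 13: From PB = 11, PX = √130, BX = 3, by the inverse law of cosines:
  cos(∠BPX) = (PB² + PX² - BX²) / (2·PB·PX)
  ∠BPX = 15.26°

Step 14: From AE = 16.42, AU = 11, EU = 25, by the inverse law of cosines:
  cos(∠EAU) = (AE² + AU² - EU²) / (2·AE·AU)
  ∠EAU = 130.43°

Step 15: From XB = 3, XP = √130, BP = 11, by the inverse law of cosines:
  cos(∠BXP) = (XB² + XP² - BP²) / (2·XB·XP)
  ∠BXP = 74.74°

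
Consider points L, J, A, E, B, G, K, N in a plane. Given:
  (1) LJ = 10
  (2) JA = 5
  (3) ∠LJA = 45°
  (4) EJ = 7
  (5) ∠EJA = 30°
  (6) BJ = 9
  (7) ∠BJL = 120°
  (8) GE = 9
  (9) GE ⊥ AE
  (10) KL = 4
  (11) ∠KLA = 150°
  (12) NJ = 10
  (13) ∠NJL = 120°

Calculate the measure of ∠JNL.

Step 1: By the law of cosines on triangle NJL: NL² = 10² + 10² − 2·10·10·cos(120°) = 300, so NL = 10·√3.
Step 2: By the inverse law of cosines on triangle JNL: cos(∠JNL) = (10² + (10·√3)² − 10²) / (2·10·10·√3) = 300/346.41 = 0.866, so ∠JNL = 30°.

Therefore, the measure of angle ∠JNL = 30°.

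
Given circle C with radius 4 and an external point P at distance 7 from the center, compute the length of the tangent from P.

The tangent, radius, and line from the external point to the center form a right triangle.
The right angle is where the tangent meets the radius.
By the Pythagorean theorem: tangent² + 4² = 7²
tangent² = 49 - 16 = 33
tangent = sqrt(33)

sqrt(33)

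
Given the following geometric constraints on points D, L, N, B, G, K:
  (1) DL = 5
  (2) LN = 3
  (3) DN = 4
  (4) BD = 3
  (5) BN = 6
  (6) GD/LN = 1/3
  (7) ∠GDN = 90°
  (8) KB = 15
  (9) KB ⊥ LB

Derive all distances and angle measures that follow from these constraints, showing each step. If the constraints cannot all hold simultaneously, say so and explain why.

The constraints are consistent.

From the given relations:
  GD = 1/3·LN = 1/3·3 = 1

Step 1: From ND = 4, DG = 1, and ∠NDG = 90°, by the law of cosines:
  NG² = ND² + DG² - 2·ND·DG·cos(90°) = 16 + 1 - 0 = 17
  NG = √17

Step 2: From DB = 3, DN = 4, BN = 6, by the inverse law of cosines:
  cos(∠BDN) = (DB² + DN² - BN²) / (2·DB·DN)
  ∠BDN = 117.28°

Step 3: From DL = 5, DN = 4, LN = 3, by the inverse law of cosines:
  cos(∠LDN) = (DL² + DN² - LN²) / (2·DL·DN)
  ∠LDN = 36.87°

Step 4: From LD = 5, LN = 3, DN = 4, by the inverse law of cosines:
  cos(∠DLN) = (LD² + LN² - DN²) / (2·LD·LN)
  ∠DLN = 53.13°

Step 5: From NB = 6, ND = 4, BD = 3, by the inverse law of cosines:
  cos(∠BND) = (NB² + ND² - BD²) / (2·NB·ND)
  ∠BND = 26.38°

Step 6: From ND = 4, NL = 3, DL = 5, by the inverse law of cosines:
  cos(∠DNL) = (ND² + NL² - DL²) / (2·ND·NL)
  ∠DNL = 90°

Step 7: From BD = 3, BN = 6, DN = 4, by the inverse law of cosines:
  cos(∠DBN) = (BD² + BN² - DN²) / (2·BD·BN)
  ∠DBN = 36.34°

Step 8: From ND = 4, NG = √17, DG = 1, by the inverse law of cosines:
  cos(∠DNG) = (ND² + NG² - DG²) / (2·ND·NG)
  ∠DNG = 14.04°

Step 9: From GD = 1, GN = √17, DN = 4, by the inverse law of cosines:
  cos(∠DGN) = (GD² + GN² - DN²) / (2·GD·GN)
  ∠DGN = 75.96°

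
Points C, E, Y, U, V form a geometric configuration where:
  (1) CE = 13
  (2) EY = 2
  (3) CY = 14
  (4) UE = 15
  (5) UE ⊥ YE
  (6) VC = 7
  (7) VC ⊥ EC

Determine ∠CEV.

Step 1: By the law of cosines on triangle ECV: EV² = 13² + 7² − 2·13·7·cos(90°) = 218, so EV ≈ 14.76.
Step 2: By the inverse law of cosines on triangle CEV: cos(∠CEV) = (13² + 14.76² − 7²) / (2·13·14.76) = 338/383.89 = 0.8805, so ∠CEV = 28.3°.

Therefore, the measure of angle ∠CEV = 28.3°.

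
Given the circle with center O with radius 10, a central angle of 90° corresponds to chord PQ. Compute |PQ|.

Chord length = 2r sin(θ/2)
= 2 × 10 × sin(90°/2)
= 2 × 10 × sin(45°)
= 10*sqrt(2)

10*sqrt(2)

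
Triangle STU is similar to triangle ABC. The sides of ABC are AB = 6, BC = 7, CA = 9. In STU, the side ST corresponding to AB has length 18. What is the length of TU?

k = 18/6 = 3. TU = 3 * 7 = 21.

21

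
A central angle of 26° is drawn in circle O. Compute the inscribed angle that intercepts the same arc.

An inscribed angle intercepts an arc from a point on the circle, while the central angle intercepts the same arc from the center.
The inscribed angle is always half the central angle: 26° / 2 = 13°.

13°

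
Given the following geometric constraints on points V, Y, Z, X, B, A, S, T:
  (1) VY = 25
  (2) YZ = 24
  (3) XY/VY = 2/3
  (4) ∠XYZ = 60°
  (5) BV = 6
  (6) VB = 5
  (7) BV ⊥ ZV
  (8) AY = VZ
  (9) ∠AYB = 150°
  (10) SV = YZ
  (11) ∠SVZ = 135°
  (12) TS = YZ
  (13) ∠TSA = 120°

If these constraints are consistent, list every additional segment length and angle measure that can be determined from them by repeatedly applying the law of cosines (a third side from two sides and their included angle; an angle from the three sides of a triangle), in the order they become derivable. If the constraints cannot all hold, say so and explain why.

These constraints are not satisfiable: (5) BV = 6 and (6) VB = 5 assign two different lengths to the same segment. No planar figure meets all of them, so nothing further can be derived.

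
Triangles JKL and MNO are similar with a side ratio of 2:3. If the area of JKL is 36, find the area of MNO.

Area ratio = (2/3)^2 = 4/9. Area of MNO = 36 * 9/4 = 81.

81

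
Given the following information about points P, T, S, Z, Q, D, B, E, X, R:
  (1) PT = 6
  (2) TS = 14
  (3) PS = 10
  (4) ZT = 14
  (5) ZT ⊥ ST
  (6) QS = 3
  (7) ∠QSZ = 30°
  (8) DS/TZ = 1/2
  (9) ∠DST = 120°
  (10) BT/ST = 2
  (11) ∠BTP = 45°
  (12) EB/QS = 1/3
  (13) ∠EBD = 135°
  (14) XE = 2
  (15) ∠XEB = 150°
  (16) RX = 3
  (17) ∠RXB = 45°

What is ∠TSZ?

Step 1: By the law of cosines on triangle STZ: SZ² = 14² + 14² − 2·14·14·cos(90°) = 392, so SZ = 14·√2.
Step 2: By the inverse law of cosines on triangle TSZ: cos(∠TSZ) = (14² + (14·√2)² − 14²) / (2·14·14·√2) = 392/554.37 = 0.7071, so ∠TSZ = 45°.

Therefore, the measure of angle ∠TSZ = 45°.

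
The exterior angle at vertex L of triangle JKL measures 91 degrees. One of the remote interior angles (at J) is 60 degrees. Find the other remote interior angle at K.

By the exterior angle theorem: exterior angle = sum of remote interior angles.
91 = 60 + angle K
angle K = 91 - 60 = 31 degrees

31 degrees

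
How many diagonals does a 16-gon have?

The number of diagonals in an n-gon is n(n - 3)/2.
For n = 16: 16(16 - 3)/2 = 16 × 13 / 2 = 104.

104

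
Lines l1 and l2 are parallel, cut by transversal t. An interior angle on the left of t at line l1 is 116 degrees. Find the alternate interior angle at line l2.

Alternate interior angles lie on opposite sides of the transversal, between the parallel lines.
By the alternate interior angle theorem, they are equal: 116 degrees.

116 degrees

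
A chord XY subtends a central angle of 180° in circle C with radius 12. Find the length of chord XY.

Chord length = 2r sin(θ/2)
= 2 × 12 × sin(180°/2)
= 2 × 12 × sin(90°)
= 24

24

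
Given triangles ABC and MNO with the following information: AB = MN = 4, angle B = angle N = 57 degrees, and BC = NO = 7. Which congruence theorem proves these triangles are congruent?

Consider the given information: AB = MN = 4, angle B = angle N = 57 degrees, and BC = NO = 7
This is not AAS or HL: AAS requires two angles and a non-included side. HL only applies to right triangles with matching hypotenuse and leg.
The correct criterion is SAS. Two pairs of corresponding sides and the included angle are equal (Side-Angle-Side).

SAS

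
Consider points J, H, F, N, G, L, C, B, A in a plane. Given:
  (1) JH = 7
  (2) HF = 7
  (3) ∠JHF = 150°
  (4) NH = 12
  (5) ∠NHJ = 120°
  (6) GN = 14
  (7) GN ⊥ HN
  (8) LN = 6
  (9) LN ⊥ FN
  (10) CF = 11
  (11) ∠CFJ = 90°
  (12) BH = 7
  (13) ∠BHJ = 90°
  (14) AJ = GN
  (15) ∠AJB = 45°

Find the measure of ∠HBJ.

Step 1: By the law of cosines on triangle BHJ: BJ² = 7² + 7² − 2·7·7·cos(90°) = 98, so BJ = 7·√2.
Step 2: By the inverse law of cosines on triangle HBJ: cos(∠HBJ) = (7² + (7·√2)² − 7²) / (2·7·7·√2) = 98/138.59 = 0.7071, so ∠HBJ = 45°.

Therefore, the measure of angle ∠HBJ = 45°.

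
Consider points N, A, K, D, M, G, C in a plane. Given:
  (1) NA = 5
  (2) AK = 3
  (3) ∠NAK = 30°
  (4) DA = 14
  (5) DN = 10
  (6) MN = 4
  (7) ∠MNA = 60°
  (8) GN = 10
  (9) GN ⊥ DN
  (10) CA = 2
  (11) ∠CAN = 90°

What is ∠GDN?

Step 1: By the law of cosines on triangle DNG: DG² = 10² + 10² − 2·10·10·cos(90°) = 200, so DG = 10·√2.
Step 2: By the inverse law of cosines on triangle GDN: cos(∠GDN) = ((10·√2)² + 10² − 10²) / (2·10·√2·10) = 200/282.84 = 0.7071, so ∠GDN = 45°.

Therefore, the measure of angle ∠GDN = 45°.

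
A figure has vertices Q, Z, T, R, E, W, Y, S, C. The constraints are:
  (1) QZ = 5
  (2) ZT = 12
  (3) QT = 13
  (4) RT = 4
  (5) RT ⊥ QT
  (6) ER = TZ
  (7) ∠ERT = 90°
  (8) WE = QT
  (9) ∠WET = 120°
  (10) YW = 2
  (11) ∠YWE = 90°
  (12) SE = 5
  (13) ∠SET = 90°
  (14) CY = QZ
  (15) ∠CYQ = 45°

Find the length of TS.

From the given relations: ER = TZ = 12.
Step 1: By the law of cosines on triangle ERT: ET² = 12² + 4² − 2·12·4·cos(90°) = 160, so ET = 4·√10.
Step 2: By the law of cosines on triangle TES: TS² = (4·√10)² + 5² − 2·4·√10·5·cos(90°) = 185, so TS = √185.

Therefore, the length of TS = √185.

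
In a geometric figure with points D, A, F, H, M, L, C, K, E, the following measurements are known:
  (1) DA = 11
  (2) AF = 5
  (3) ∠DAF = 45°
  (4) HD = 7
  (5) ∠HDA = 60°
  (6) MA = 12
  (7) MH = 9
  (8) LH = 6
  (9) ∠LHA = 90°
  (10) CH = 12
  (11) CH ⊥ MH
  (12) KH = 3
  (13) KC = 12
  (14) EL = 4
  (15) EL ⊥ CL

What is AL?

Step 1: By the law of cosines on triangle HDA: HA² = 7² + 11² − 2·7·11·cos(60°) = 93, so HA = √93.
Step 2: By the law of cosines on triangle AHL: AL² = √93² + 6² − 2·√93·6·cos(90°) = 129, so AL = √129.

Therefore, the length of AL = √129.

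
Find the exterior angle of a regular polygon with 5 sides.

Each exterior angle of a regular n-gon is 360 / n.
For n = 5: 360 / 5 = 72 degrees.

72 degrees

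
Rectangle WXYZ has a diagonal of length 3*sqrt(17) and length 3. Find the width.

b = sqrt(d^2 - a^2) = sqrt(153 - 9) = sqrt(144) = 12

12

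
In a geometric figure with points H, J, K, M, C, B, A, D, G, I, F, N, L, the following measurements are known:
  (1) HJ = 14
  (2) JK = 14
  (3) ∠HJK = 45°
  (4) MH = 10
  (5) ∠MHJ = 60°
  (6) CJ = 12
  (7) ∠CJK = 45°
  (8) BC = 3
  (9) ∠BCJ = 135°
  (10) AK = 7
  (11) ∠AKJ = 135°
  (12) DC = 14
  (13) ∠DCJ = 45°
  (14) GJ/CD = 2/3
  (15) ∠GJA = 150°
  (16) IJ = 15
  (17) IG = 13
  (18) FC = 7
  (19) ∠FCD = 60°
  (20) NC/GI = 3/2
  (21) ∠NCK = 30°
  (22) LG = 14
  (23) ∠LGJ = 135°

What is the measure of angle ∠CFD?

Step 1: By the law of cosines on triangle FCD: FD² = 7² + 14² − 2·7·14·cos(60°) = 147, so FD = 7·√3.
Step 2: By the inverse law of cosines on triangle CFD: cos(∠CFD) = (7² + (7·√3)² − 14²) / (2·7·7·√3) = 0/169.74 = 0, so ∠CFD = 90°.

Therefore, the measure of angle ∠CFD = 90°.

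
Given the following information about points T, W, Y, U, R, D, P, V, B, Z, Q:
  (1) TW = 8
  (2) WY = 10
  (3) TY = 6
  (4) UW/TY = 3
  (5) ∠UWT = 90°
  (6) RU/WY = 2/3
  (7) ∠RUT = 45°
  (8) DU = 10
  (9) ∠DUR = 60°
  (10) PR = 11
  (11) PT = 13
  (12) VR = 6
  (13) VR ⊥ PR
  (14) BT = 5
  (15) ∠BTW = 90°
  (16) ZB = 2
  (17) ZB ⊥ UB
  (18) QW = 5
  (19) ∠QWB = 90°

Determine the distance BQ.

Step 1: By the law of cosines on triangle BTW: BW² = 5² + 8² − 2·5·8·cos(90°) = 89, so BW = √89.
Step 2: By the law of cosines on triangle BWQ: BQ² = √89² + 5² − 2·√89·5·cos(90°) = 114, so BQ = √114.

Therefore, the length of BQ = √114.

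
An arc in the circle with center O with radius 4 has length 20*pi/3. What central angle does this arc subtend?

θ = 360 × 20*pi/3 / (2π × 4) = 300° (rearranging arc length formula).

300°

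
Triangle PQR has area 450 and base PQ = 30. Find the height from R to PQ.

Rearranging the area formula Area = (1/2) * base * height:
height = 2 * Area / base = 2 * 450 / 30 = 30.

30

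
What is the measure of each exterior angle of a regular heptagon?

Each exterior angle of a regular n-gon is 360 / n.
For n = 7: 360 / 7 = 360/7 degrees.

360/7 degrees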